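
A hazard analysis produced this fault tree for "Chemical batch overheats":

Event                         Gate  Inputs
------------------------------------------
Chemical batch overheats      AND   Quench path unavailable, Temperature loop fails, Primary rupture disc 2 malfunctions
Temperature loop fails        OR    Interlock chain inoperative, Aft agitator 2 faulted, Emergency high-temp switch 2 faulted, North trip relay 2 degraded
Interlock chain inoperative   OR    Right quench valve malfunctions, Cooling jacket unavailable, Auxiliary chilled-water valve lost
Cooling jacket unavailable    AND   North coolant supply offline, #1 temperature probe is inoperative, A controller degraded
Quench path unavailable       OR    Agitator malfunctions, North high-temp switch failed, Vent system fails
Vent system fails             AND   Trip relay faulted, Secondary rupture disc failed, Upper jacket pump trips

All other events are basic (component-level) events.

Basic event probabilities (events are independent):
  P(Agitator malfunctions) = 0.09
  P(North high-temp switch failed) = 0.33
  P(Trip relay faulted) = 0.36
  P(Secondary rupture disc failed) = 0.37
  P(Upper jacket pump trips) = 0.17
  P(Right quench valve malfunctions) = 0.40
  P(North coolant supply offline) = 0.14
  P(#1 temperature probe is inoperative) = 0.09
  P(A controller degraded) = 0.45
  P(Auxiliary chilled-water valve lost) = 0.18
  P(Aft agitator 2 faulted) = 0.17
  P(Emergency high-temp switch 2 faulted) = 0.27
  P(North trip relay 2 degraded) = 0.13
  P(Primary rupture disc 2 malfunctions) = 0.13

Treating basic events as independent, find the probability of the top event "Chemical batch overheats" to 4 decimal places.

P(Vent system fails) [AND] = 0.36 × 0.37 × 0.17 = 0.022644
P(Quench path unavailable) [OR] = 1 − (1−0.09) × (1−0.33) × (1−0.022644) = 0.404106
P(Cooling jacket unavailable) [AND] = 0.14 × 0.09 × 0.45 = 0.005670
P(Interlock chain inoperative) [OR] = 1 − (1−0.40) × (1−0.005670) × (1−0.18) = 0.510790
P(Temperature loop fails) [OR] = 1 − (1−0.510790) × (1−0.17) × (1−0.27) × (1−0.13) = 0.742121
P(Chemical batch overheats) [AND] = 0.404106 × 0.742121 × 0.13 = 0.038986
Rounded to 4 decimal places: P(Chemical batch overheats) ≈ 0.0390.

0.0390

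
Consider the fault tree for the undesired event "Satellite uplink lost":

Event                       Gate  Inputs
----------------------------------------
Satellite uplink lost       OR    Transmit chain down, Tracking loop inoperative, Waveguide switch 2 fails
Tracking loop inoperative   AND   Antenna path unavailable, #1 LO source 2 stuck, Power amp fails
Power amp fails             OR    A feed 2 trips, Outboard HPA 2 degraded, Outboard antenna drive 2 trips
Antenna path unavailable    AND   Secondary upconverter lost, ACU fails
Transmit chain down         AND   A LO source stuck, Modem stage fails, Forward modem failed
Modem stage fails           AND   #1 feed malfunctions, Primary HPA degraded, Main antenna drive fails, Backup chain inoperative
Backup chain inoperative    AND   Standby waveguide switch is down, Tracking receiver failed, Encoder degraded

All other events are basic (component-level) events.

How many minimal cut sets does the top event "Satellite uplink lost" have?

5

Backup chain inoperative [AND]: one cut set from each child combined → 1 × 1 × 1 = 1 cut set(s).
Modem stage fails [AND]: one cut set from each child combined → 1 × 1 × 1 × 1 = 1 cut set(s).
Transmit chain down [AND]: one cut set from each child combined → 1 × 1 × 1 = 1 cut set(s).
Antenna path unavailable [AND]: one cut set from each child combined → 1 × 1 = 1 cut set(s).
Power amp fails [OR]: union of children's cut sets → 3 cut set(s).
Tracking loop inoperative [AND]: one cut set from each child combined → 1 × 1 × 3 = 3 cut set(s).
Satellite uplink lost [OR]: union of children's cut sets → 5 cut set(s).
Minimal cut sets: {#1 feed malfunctions, A LO source stuck, Encoder degraded, Forward modem failed, Main antenna drive fails, Primary HPA degraded, Standby waveguide switch is down, Tracking receiver failed}; {#1 LO source 2 stuck, A feed 2 trips, ACU fails, Secondary upconverter lost}; {#1 LO source 2 stuck, ACU fails, Outboard HPA 2 degraded, Secondary upconverter lost}; {#1 LO source 2 stuck, ACU fails, Outboard antenna drive 2 trips, Secondary upconverter lost}; {Waveguide switch 2 fails}.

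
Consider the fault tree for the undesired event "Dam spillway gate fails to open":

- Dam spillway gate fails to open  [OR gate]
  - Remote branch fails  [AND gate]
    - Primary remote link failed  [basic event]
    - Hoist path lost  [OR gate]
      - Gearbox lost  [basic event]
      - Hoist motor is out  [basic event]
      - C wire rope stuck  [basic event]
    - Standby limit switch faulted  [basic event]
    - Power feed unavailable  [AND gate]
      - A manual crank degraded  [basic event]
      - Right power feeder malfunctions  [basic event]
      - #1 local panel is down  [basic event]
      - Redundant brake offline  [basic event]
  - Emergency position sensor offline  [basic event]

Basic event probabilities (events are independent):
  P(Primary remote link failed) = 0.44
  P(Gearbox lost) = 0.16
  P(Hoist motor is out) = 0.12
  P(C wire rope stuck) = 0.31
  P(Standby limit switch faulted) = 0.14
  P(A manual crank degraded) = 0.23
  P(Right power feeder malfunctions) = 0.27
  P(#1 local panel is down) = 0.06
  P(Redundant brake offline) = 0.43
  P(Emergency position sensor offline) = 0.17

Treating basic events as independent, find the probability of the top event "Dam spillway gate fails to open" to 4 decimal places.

0.1700

P(Hoist path lost) [OR] = 1 − (1−0.16) × (1−0.12) × (1−0.31) = 0.489952
P(Power feed unavailable) [AND] = 0.23 × 0.27 × 0.06 × 0.43 = 0.001602
P(Remote branch fails) [AND] = 0.44 × 0.489952 × 0.14 × 0.001602 = 0.000048
P(Dam spillway gate fails to open) [OR] = 1 − (1−0.000048) × (1−0.17) = 0.170040
Rounded to 4 decimal places: P(Dam spillway gate fails to open) ≈ 0.1700.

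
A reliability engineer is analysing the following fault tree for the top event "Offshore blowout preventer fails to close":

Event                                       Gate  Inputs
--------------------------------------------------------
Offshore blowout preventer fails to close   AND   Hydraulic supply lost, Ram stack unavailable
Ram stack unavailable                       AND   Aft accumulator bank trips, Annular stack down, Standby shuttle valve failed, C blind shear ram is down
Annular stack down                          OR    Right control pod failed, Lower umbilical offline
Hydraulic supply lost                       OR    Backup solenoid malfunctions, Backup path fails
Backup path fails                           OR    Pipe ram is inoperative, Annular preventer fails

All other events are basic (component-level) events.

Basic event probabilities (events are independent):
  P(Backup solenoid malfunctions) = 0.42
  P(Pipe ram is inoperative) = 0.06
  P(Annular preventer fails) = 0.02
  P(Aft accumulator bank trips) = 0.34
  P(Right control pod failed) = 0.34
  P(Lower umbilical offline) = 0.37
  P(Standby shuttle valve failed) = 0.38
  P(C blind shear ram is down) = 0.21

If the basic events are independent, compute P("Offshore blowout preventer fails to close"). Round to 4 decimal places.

0.0074

P(Backup path fails) [OR] = 1 − (1−0.06) × (1−0.02) = 0.078800
P(Hydraulic supply lost) [OR] = 1 − (1−0.42) × (1−0.078800) = 0.465704
P(Annular stack down) [OR] = 1 − (1−0.34) × (1−0.37) = 0.584200
P(Ram stack unavailable) [AND] = 0.34 × 0.584200 × 0.38 × 0.21 = 0.015851
P(Offshore blowout preventer fails to close) [AND] = 0.465704 × 0.015851 = 0.007382
Rounded to 4 decimal places: P(Offshore blowout preventer fails to close) ≈ 0.0074.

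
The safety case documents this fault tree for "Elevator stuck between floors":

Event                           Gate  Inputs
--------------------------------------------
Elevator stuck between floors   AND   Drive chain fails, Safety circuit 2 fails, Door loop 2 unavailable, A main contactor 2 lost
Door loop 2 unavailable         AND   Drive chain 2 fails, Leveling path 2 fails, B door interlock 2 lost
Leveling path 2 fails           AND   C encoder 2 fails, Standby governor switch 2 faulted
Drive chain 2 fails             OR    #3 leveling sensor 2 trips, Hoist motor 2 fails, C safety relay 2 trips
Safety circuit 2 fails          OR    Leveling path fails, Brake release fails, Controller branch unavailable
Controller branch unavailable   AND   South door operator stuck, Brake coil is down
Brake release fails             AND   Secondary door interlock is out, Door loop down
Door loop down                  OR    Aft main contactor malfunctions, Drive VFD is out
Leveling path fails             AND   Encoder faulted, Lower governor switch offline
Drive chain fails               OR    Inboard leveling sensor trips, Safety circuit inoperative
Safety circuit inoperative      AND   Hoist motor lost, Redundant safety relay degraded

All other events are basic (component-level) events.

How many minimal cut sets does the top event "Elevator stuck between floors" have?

24

Safety circuit inoperative [AND]: one cut set from each child combined → 1 × 1 = 1 cut set(s).
Drive chain fails [OR]: union of children's cut sets → 2 cut set(s).
Leveling path fails [AND]: one cut set from each child combined → 1 × 1 = 1 cut set(s).
Door loop down [OR]: union of children's cut sets → 2 cut set(s).
Brake release fails [AND]: one cut set from each child combined → 1 × 2 = 2 cut set(s).
Controller branch unavailable [AND]: one cut set from each child combined → 1 × 1 = 1 cut set(s).
Safety circuit 2 fails [OR]: union of children's cut sets → 4 cut set(s).
Drive chain 2 fails [OR]: union of children's cut sets → 3 cut set(s).
Leveling path 2 fails [AND]: one cut set from each child combined → 1 × 1 = 1 cut set(s).
Door loop 2 unavailable [AND]: one cut set from each child combined → 3 × 1 × 1 = 3 cut set(s).
Elevator stuck between floors [AND]: one cut set from each child combined → 2 × 4 × 3 × 1 = 24 cut set(s).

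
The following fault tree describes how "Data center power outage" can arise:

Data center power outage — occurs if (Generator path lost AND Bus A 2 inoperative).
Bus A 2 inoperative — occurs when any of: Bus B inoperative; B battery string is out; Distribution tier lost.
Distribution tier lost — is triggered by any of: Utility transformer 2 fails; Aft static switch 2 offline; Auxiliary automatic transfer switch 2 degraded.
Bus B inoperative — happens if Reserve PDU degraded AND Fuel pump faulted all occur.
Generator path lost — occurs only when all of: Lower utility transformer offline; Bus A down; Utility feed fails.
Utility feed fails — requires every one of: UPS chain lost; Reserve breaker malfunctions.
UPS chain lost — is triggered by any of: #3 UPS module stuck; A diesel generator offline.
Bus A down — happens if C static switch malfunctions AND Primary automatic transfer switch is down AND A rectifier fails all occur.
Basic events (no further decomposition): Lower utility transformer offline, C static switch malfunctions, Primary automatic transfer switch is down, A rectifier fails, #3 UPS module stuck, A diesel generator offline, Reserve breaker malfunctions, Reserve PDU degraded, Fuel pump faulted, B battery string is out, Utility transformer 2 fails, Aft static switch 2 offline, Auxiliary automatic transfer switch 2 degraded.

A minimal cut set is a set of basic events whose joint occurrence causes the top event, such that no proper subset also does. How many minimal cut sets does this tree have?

10

Bus A down [AND]: one cut set from each child combined → 1 × 1 × 1 = 1 cut set(s).
UPS chain lost [OR]: union of children's cut sets → 2 cut set(s).
Utility feed fails [AND]: one cut set from each child combined → 2 × 1 = 2 cut set(s).
Generator path lost [AND]: one cut set from each child combined → 1 × 1 × 2 = 2 cut set(s).
Bus B inoperative [AND]: one cut set from each child combined → 1 × 1 = 1 cut set(s).
Distribution tier lost [OR]: union of children's cut sets → 3 cut set(s).
Bus A 2 inoperative [OR]: union of children's cut sets → 5 cut set(s).
Data center power outage [AND]: one cut set from each child combined → 2 × 5 = 10 cut set(s).
Minimal cut sets: {#3 UPS module stuck, A rectifier fails, C static switch malfunctions, Fuel pump faulted, Lower utility transformer offline, Primary automatic transfer switch is down, Reserve PDU degraded, Reserve breaker malfunctions}; {#3 UPS module stuck, A rectifier fails, B battery string is out, C static switch malfunctions, Lower utility transformer offline, Primary automatic transfer switch is down, Reserve breaker malfunctions}; {#3 UPS module stuck, A rectifier fails, C static switch malfunctions, Lower utility transformer offline, Primary automatic transfer switch is down, Reserve breaker malfunctions, Utility transformer 2 fails}; {#3 UPS module stuck, A rectifier fails, Aft static switch 2 offline, C static switch malfunctions, Lower utility transformer offline, Primary automatic transfer switch is down, Reserve breaker malfunctions}; {#3 UPS module stuck, A rectifier fails, Auxiliary automatic transfer switch 2 degraded, C static switch malfunctions, Lower utility transformer offline, Primary automatic transfer switch is down, Reserve breaker malfunctions}; {A diesel generator offline, A rectifier fails, C static switch malfunctions, Fuel pump faulted, Lower utility transformer offline, Primary automatic transfer switch is down, Reserve PDU degraded, Reserve breaker malfunctions}; {A diesel generator offline, A rectifier fails, B battery string is out, C static switch malfunctions, Lower utility transformer offline, Primary automatic transfer switch is down, Reserve breaker malfunctions}; {A diesel generator offline, A rectifier fails, C static switch malfunctions, Lower utility transformer offline, Primary automatic transfer switch is down, Reserve breaker malfunctions, Utility transformer 2 fails}; {A diesel generator offline, A rectifier fails, Aft static switch 2 offline, C static switch malfunctions, Lower utility transformer offline, Primary automatic transfer switch is down, Reserve breaker malfunctions}; {A diesel generator offline, A rectifier fails, Auxiliary automatic transfer switch 2 degraded, C static switch malfunctions, Lower utility transformer offline, Primary automatic transfer switch is down, Reserve breaker malfunctions}.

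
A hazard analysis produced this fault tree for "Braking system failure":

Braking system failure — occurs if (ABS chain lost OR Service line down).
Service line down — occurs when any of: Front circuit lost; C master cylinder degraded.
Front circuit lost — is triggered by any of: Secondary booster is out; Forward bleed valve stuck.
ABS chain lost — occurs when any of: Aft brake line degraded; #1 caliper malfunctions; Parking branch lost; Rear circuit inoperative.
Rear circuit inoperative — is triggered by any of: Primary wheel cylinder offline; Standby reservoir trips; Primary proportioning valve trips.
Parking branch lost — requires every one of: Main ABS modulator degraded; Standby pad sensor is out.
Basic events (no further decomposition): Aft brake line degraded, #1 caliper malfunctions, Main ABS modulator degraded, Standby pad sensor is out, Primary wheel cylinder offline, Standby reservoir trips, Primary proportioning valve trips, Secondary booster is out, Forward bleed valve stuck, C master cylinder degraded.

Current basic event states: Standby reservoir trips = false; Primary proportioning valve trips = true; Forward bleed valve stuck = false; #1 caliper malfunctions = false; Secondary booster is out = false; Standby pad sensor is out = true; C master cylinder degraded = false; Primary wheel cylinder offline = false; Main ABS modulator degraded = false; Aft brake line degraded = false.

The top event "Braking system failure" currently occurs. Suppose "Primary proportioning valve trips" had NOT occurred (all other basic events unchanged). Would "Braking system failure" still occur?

Counterfactual: set "Primary proportioning valve trips" to not occurred.
Parking branch lost [AND]: Main ABS modulator degraded=not, Standby pad sensor is out=occurs → not all inputs occur → does not occur.
Rear circuit inoperative [OR]: Primary wheel cylinder offline=not, Standby reservoir trips=not, Primary proportioning valve trips=not → no input occurs → does not occur.
ABS chain lost [OR]: Aft brake line degraded=not, #1 caliper malfunctions=not, Parking branch lost=not, Rear circuit inoperative=not → no input occurs → does not occur.
Front circuit lost [OR]: Secondary booster is out=not, Forward bleed valve stuck=not → no input occurs → does not occur.
Service line down [OR]: Front circuit lost=not, C master cylinder degraded=not → no input occurs → does not occur.
Braking system failure [OR]: ABS chain lost=not, Service line down=not → no input occurs → does not occur.

No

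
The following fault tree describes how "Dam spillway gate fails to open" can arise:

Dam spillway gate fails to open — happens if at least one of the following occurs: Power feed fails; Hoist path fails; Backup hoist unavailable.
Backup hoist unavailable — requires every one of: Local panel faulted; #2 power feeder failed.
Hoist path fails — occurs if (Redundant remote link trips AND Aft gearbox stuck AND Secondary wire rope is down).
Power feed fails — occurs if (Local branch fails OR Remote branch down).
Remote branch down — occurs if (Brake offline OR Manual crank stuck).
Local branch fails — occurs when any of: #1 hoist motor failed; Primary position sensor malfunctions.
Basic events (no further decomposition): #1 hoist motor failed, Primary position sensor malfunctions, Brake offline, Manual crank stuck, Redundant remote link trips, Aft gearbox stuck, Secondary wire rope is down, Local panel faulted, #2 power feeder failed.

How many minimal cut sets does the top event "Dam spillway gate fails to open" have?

Local branch fails [OR]: union of children's cut sets → 2 cut set(s).
Remote branch down [OR]: union of children's cut sets → 2 cut set(s).
Power feed fails [OR]: union of children's cut sets → 4 cut set(s).
Hoist path fails [AND]: one cut set from each child combined → 1 × 1 × 1 = 1 cut set(s).
Backup hoist unavailable [AND]: one cut set from each child combined → 1 × 1 = 1 cut set(s).
Dam spillway gate fails to open [OR]: union of children's cut sets → 6 cut set(s).
Minimal cut sets: {#1 hoist motor failed}; {Primary position sensor malfunctions}; {Brake offline}; {Manual crank stuck}; {Aft gearbox stuck, Redundant remote link trips, Secondary wire rope is down}; {#2 power feeder failed, Local panel faulted}.

6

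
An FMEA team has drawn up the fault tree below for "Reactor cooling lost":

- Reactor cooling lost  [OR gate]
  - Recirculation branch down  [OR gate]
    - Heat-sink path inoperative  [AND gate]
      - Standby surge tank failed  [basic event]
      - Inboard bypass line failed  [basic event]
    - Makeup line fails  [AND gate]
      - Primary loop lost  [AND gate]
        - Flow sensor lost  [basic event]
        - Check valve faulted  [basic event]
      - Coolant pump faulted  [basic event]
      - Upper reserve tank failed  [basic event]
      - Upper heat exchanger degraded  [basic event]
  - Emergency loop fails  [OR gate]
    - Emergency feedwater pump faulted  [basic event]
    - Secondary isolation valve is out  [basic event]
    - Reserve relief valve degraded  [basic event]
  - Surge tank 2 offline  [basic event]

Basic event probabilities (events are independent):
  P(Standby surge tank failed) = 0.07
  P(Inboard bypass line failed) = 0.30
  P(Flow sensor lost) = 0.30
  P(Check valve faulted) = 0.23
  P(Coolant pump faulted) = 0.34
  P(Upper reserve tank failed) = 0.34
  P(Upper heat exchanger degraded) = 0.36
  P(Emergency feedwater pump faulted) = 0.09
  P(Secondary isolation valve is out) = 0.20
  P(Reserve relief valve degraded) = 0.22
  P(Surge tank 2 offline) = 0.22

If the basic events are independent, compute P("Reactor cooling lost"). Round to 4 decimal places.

0.5676

P(Heat-sink path inoperative) [AND] = 0.07 × 0.30 = 0.021000
P(Primary loop lost) [AND] = 0.30 × 0.23 = 0.069000
P(Makeup line fails) [AND] = 0.069000 × 0.34 × 0.34 × 0.36 = 0.002872
P(Recirculation branch down) [OR] = 1 − (1−0.021000) × (1−0.002872) = 0.023812
P(Emergency loop fails) [OR] = 1 − (1−0.09) × (1−0.20) × (1−0.22) = 0.432160
P(Reactor cooling lost) [OR] = 1 − (1−0.023812) × (1−0.432160) × (1−0.22) = 0.567631
Rounded to 4 decimal places: P(Reactor cooling lost) ≈ 0.5676.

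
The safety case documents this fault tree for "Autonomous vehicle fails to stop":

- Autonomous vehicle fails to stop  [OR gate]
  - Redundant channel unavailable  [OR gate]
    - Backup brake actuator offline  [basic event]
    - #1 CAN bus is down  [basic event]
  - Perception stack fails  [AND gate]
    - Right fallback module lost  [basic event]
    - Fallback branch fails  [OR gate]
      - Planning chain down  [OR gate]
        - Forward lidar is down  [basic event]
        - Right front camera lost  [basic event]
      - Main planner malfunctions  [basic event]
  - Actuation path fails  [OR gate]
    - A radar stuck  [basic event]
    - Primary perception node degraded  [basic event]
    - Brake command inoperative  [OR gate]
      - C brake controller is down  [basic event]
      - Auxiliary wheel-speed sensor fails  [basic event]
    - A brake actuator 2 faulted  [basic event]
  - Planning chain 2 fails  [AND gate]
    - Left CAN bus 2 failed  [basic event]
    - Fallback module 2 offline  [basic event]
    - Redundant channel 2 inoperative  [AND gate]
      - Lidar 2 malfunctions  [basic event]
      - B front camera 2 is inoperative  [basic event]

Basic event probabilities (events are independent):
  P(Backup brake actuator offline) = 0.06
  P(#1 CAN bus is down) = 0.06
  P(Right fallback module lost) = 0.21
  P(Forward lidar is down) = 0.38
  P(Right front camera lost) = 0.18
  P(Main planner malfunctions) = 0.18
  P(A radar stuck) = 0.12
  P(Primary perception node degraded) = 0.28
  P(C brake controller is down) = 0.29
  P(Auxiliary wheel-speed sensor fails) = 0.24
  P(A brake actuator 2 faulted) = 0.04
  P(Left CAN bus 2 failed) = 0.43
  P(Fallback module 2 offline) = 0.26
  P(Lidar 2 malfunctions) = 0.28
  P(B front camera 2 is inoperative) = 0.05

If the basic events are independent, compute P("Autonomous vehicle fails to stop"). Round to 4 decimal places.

P(Redundant channel unavailable) [OR] = 1 − (1−0.06) × (1−0.06) = 0.116400
P(Planning chain down) [OR] = 1 − (1−0.38) × (1−0.18) = 0.491600
P(Fallback branch fails) [OR] = 1 − (1−0.491600) × (1−0.18) = 0.583112
P(Perception stack fails) [AND] = 0.21 × 0.583112 = 0.122454
P(Brake command inoperative) [OR] = 1 − (1−0.29) × (1−0.24) = 0.460400
P(Actuation path fails) [OR] = 1 − (1−0.12) × (1−0.28) × (1−0.460400) × (1−0.04) = 0.671785
P(Redundant channel 2 inoperative) [AND] = 0.28 × 0.05 = 0.014000
P(Planning chain 2 fails) [AND] = 0.43 × 0.26 × 0.014000 = 0.001565
P(Autonomous vehicle fails to stop) [OR] = 1 − (1−0.116400) × (1−0.122454) × (1−0.671785) × (1−0.001565) = 0.745900
Rounded to 4 decimal places: P(Autonomous vehicle fails to stop) ≈ 0.7459.

0.7459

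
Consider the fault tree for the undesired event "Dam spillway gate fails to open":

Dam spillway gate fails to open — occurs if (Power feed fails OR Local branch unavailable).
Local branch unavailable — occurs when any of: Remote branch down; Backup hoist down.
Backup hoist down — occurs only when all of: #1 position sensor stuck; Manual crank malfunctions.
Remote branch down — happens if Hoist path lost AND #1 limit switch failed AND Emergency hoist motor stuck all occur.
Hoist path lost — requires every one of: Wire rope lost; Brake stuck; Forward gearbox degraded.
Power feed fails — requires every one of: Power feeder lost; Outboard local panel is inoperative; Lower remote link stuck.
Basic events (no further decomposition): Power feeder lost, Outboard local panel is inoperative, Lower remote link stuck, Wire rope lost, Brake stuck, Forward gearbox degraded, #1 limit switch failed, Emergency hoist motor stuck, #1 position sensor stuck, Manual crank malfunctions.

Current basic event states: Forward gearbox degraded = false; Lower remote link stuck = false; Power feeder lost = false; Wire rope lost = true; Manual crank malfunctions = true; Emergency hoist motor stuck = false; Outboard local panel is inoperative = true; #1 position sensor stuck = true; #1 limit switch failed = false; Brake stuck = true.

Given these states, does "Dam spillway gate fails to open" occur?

Yes

Power feed fails [AND]: Power feeder lost=not, Outboard local panel is inoperative=occurs, Lower remote link stuck=not → not all inputs occur → does not occur.
Hoist path lost [AND]: Wire rope lost=occurs, Brake stuck=occurs, Forward gearbox degraded=not → not all inputs occur → does not occur.
Remote branch down [AND]: Hoist path lost=not, #1 limit switch failed=not, Emergency hoist motor stuck=not → not all inputs occur → does not occur.
Backup hoist down [AND]: #1 position sensor stuck=occurs, Manual crank malfunctions=occurs → all inputs occur → occurs.
Local branch unavailable [OR]: Remote branch down=not, Backup hoist down=occurs → at least one input occurs → occurs.
Dam spillway gate fails to open [OR]: Power feed fails=not, Local branch unavailable=occurs → at least one input occurs → occurs.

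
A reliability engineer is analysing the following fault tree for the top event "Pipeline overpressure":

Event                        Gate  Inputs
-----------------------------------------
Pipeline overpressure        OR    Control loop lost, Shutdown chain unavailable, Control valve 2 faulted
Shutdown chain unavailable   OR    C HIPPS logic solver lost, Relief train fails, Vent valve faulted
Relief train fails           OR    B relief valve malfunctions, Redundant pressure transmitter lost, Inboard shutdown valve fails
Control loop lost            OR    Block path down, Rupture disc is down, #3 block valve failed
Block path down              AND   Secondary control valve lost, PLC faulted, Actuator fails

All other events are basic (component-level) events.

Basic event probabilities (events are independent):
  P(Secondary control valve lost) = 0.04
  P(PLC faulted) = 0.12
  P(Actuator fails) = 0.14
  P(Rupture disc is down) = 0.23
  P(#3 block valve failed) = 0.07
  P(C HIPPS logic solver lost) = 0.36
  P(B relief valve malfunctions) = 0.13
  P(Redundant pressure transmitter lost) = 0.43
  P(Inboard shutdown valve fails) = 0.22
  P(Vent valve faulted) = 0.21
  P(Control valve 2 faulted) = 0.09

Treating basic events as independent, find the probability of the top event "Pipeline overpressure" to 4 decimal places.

0.8726

P(Block path down) [AND] = 0.04 × 0.12 × 0.14 = 0.000672
P(Control loop lost) [OR] = 1 − (1−0.000672) × (1−0.23) × (1−0.07) = 0.284381
P(Relief train fails) [OR] = 1 − (1−0.13) × (1−0.43) × (1−0.22) = 0.613198
P(Shutdown chain unavailable) [OR] = 1 − (1−0.36) × (1−0.613198) × (1−0.21) = 0.804433
P(Pipeline overpressure) [OR] = 1 − (1−0.284381) × (1−0.804433) × (1−0.09) = 0.872644
Rounded to 4 decimal places: P(Pipeline overpressure) ≈ 0.8726.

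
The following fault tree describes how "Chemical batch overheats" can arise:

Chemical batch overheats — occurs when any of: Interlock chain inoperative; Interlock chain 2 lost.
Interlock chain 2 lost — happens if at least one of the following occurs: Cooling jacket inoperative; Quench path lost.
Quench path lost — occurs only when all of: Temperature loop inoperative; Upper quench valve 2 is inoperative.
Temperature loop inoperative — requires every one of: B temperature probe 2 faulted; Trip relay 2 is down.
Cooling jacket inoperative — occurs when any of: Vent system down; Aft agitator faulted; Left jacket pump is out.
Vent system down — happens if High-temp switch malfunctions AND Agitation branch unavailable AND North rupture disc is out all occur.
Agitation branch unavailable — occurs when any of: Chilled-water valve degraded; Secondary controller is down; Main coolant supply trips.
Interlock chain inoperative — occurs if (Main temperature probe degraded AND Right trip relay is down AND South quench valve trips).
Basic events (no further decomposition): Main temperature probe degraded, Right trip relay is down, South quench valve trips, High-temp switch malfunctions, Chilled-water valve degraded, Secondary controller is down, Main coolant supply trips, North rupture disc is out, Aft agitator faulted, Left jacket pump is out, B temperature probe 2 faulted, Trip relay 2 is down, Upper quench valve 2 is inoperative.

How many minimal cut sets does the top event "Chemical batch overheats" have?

Interlock chain inoperative [AND]: one cut set from each child combined → 1 × 1 × 1 = 1 cut set(s).
Agitation branch unavailable [OR]: union of children's cut sets → 3 cut set(s).
Vent system down [AND]: one cut set from each child combined → 1 × 3 × 1 = 3 cut set(s).
Cooling jacket inoperative [OR]: union of children's cut sets → 5 cut set(s).
Temperature loop inoperative [AND]: one cut set from each child combined → 1 × 1 = 1 cut set(s).
Quench path lost [AND]: one cut set from each child combined → 1 × 1 = 1 cut set(s).
Interlock chain 2 lost [OR]: union of children's cut sets → 6 cut set(s).
Chemical batch overheats [OR]: union of children's cut sets → 7 cut set(s).
Minimal cut sets: {Main temperature probe degraded, Right trip relay is down, South quench valve trips}; {Chilled-water valve degraded, High-temp switch malfunctions, North rupture disc is out}; {High-temp switch malfunctions, North rupture disc is out, Secondary controller is down}; {High-temp switch malfunctions, Main coolant supply trips, North rupture disc is out}; {Aft agitator faulted}; {Left jacket pump is out}; {B temperature probe 2 faulted, Trip relay 2 is down, Upper quench valve 2 is inoperative}.

7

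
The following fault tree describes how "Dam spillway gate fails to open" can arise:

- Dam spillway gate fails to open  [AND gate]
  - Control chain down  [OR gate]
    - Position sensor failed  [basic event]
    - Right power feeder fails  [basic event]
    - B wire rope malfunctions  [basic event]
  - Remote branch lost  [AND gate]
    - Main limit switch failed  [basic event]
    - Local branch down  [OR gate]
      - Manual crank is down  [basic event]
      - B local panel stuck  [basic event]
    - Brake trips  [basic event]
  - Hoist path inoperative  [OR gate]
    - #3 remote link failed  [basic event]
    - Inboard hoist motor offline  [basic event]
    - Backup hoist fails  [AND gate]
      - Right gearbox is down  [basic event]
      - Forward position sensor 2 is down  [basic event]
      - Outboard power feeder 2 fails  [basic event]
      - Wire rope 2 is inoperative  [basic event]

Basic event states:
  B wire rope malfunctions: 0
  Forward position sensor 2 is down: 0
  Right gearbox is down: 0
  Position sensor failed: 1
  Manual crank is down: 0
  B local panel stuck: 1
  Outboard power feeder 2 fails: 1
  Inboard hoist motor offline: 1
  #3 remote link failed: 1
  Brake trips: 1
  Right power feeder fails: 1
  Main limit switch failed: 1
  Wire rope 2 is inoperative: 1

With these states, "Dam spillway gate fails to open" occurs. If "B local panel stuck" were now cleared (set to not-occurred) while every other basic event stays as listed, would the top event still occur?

No

Counterfactual: set "B local panel stuck" to not occurred.
Control chain down [OR]: Position sensor failed=occurs, Right power feeder fails=occurs, B wire rope malfunctions=not → at least one input occurs → occurs.
Local branch down [OR]: Manual crank is down=not, B local panel stuck=not → no input occurs → does not occur.
Remote branch lost [AND]: Main limit switch failed=occurs, Local branch down=not, Brake trips=occurs → not all inputs occur → does not occur.
Backup hoist fails [AND]: Right gearbox is down=not, Forward position sensor 2 is down=not, Outboard power feeder 2 fails=occurs, Wire rope 2 is inoperative=occurs → not all inputs occur → does not occur.
Hoist path inoperative [OR]: #3 remote link failed=occurs, Inboard hoist motor offline=occurs, Backup hoist fails=not → at least one input occurs → occurs.
Dam spillway gate fails to open [AND]: Control chain down=occurs, Remote branch lost=not, Hoist path inoperative=occurs → not all inputs occur → does not occur.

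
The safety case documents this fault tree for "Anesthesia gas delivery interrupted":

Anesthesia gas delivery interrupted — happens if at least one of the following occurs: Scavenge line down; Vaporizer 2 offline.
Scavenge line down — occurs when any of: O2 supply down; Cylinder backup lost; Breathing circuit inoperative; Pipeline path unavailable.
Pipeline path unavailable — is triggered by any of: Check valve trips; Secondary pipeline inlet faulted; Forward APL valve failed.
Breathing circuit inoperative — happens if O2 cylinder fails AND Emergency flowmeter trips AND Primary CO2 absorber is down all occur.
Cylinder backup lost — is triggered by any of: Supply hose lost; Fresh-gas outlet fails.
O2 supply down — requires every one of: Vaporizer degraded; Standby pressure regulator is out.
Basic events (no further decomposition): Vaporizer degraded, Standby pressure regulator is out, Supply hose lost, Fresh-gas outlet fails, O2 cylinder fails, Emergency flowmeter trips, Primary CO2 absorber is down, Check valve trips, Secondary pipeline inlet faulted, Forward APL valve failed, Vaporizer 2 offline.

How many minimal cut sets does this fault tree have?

O2 supply down [AND]: one cut set from each child combined → 1 × 1 = 1 cut set(s).
Cylinder backup lost [OR]: union of children's cut sets → 2 cut set(s).
Breathing circuit inoperative [AND]: one cut set from each child combined → 1 × 1 × 1 = 1 cut set(s).
Pipeline path unavailable [OR]: union of children's cut sets → 3 cut set(s).
Scavenge line down [OR]: union of children's cut sets → 7 cut set(s).
Anesthesia gas delivery interrupted [OR]: union of children's cut sets → 8 cut set(s).
Minimal cut sets: {Standby pressure regulator is out, Vaporizer degraded}; {Supply hose lost}; {Fresh-gas outlet fails}; {Emergency flowmeter trips, O2 cylinder fails, Primary CO2 absorber is down}; {Check valve trips}; {Secondary pipeline inlet faulted}; {Forward APL valve failed}; {Vaporizer 2 offline}.

8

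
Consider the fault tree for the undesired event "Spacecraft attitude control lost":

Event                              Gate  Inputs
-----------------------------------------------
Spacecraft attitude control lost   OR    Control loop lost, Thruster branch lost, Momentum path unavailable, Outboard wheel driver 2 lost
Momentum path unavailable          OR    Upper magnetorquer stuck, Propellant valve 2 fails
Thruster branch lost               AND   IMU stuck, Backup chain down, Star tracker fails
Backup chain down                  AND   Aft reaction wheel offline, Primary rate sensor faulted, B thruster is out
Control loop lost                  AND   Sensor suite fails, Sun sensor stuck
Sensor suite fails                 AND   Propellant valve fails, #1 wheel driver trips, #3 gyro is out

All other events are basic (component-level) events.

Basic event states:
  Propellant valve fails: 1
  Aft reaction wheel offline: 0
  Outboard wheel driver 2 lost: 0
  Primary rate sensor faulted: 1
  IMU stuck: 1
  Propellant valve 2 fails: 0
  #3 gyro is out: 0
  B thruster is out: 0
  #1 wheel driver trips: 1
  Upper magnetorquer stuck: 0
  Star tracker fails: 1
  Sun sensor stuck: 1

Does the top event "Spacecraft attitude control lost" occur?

Sensor suite fails [AND]: Propellant valve fails=occurs, #1 wheel driver trips=occurs, #3 gyro is out=not → not all inputs occur → does not occur.
Control loop lost [AND]: Sensor suite fails=not, Sun sensor stuck=occurs → not all inputs occur → does not occur.
Backup chain down [AND]: Aft reaction wheel offline=not, Primary rate sensor faulted=occurs, B thruster is out=not → not all inputs occur → does not occur.
Thruster branch lost [AND]: IMU stuck=occurs, Backup chain down=not, Star tracker fails=occurs → not all inputs occur → does not occur.
Momentum path unavailable [OR]: Upper magnetorquer stuck=not, Propellant valve 2 fails=not → no input occurs → does not occur.
Spacecraft attitude control lost [OR]: Control loop lost=not, Thruster branch lost=not, Momentum path unavailable=not, Outboard wheel driver 2 lost=not → no input occurs → does not occur.

No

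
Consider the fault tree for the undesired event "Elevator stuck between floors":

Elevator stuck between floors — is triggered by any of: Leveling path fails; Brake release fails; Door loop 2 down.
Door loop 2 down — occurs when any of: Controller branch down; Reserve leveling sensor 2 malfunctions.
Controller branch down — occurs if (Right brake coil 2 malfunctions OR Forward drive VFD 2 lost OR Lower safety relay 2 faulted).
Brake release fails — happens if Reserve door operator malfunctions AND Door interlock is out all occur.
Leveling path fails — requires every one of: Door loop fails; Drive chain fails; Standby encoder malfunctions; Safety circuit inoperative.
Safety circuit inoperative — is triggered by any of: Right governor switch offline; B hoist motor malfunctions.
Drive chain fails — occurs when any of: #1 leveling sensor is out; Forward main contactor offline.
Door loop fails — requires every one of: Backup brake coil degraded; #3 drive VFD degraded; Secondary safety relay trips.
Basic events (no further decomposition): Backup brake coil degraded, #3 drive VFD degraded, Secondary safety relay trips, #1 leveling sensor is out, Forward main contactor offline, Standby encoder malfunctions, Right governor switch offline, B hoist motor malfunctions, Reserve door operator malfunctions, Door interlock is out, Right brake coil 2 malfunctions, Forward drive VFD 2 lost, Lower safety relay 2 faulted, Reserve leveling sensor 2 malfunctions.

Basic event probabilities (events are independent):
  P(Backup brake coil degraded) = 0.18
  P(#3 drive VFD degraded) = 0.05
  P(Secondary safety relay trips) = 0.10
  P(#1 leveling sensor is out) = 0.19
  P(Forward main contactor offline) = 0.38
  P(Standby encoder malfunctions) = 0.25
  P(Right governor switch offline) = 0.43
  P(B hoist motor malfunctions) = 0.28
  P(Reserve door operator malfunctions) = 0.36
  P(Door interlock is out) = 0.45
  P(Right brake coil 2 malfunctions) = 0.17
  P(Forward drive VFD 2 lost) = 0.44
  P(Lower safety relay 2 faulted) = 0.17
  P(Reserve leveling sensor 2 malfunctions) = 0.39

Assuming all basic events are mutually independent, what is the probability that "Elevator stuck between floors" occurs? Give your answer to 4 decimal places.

P(Door loop fails) [AND] = 0.18 × 0.05 × 0.10 = 0.000900
P(Drive chain fails) [OR] = 1 − (1−0.19) × (1−0.38) = 0.497800
P(Safety circuit inoperative) [OR] = 1 − (1−0.43) × (1−0.28) = 0.589600
P(Leveling path fails) [AND] = 0.000900 × 0.497800 × 0.25 × 0.589600 = 0.000066
P(Brake release fails) [AND] = 0.36 × 0.45 = 0.162000
P(Controller branch down) [OR] = 1 − (1−0.17) × (1−0.44) × (1−0.17) = 0.614216
P(Door loop 2 down) [OR] = 1 − (1−0.614216) × (1−0.39) = 0.764672
P(Elevator stuck between floors) [OR] = 1 − (1−0.000066) × (1−0.162000) × (1−0.764672) = 0.802808
Rounded to 4 decimal places: P(Elevator stuck between floors) ≈ 0.8028.

0.8028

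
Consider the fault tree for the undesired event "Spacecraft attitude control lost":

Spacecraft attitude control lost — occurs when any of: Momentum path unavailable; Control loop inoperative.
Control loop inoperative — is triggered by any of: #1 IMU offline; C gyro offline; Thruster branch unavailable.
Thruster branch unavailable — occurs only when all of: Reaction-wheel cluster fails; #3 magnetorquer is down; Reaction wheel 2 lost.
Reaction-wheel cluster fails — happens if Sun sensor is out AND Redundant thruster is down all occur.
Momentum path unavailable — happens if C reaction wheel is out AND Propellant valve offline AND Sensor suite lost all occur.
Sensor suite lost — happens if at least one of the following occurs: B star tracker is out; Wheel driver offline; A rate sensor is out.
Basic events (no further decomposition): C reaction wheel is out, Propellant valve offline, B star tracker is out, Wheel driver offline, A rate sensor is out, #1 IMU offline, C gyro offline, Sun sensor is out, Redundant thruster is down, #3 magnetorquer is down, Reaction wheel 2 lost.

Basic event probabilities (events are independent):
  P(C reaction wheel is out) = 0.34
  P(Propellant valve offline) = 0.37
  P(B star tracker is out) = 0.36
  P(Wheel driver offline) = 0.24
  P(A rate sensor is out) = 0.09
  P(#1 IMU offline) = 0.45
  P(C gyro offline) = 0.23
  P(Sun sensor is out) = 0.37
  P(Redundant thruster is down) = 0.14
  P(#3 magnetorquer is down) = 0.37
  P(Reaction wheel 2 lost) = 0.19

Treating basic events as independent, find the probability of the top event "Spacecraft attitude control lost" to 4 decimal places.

0.6076

P(Sensor suite lost) [OR] = 1 − (1−0.36) × (1−0.24) × (1−0.09) = 0.557376
P(Momentum path unavailable) [AND] = 0.34 × 0.37 × 0.557376 = 0.070118
P(Reaction-wheel cluster fails) [AND] = 0.37 × 0.14 = 0.051800
P(Thruster branch unavailable) [AND] = 0.051800 × 0.37 × 0.19 = 0.003642
P(Control loop inoperative) [OR] = 1 − (1−0.45) × (1−0.23) × (1−0.003642) = 0.578042
P(Spacecraft attitude control lost) [OR] = 1 − (1−0.070118) × (1−0.578042) = 0.607629
Rounded to 4 decimal places: P(Spacecraft attitude control lost) ≈ 0.6076.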